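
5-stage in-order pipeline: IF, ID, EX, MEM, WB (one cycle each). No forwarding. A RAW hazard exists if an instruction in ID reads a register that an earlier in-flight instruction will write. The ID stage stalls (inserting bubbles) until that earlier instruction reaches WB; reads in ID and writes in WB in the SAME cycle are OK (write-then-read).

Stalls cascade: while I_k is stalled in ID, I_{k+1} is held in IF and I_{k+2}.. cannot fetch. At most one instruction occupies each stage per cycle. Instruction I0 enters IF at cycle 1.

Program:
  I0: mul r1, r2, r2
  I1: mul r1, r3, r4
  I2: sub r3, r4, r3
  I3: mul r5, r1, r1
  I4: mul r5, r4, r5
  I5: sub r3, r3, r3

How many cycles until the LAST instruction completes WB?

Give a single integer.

Answer: 13

Derivation:
I0 mul r1 <- r2,r2: IF@1 ID@2 stall=0 (-) EX@3 MEM@4 WB@5
I1 mul r1 <- r3,r4: IF@2 ID@3 stall=0 (-) EX@4 MEM@5 WB@6
I2 sub r3 <- r4,r3: IF@3 ID@4 stall=0 (-) EX@5 MEM@6 WB@7
I3 mul r5 <- r1,r1: IF@4 ID@5 stall=1 (RAW on I1.r1 (WB@6)) EX@7 MEM@8 WB@9
I4 mul r5 <- r4,r5: IF@5 ID@7 stall=2 (RAW on I3.r5 (WB@9)) EX@10 MEM@11 WB@12
I5 sub r3 <- r3,r3: IF@7 ID@10 stall=0 (-) EX@11 MEM@12 WB@13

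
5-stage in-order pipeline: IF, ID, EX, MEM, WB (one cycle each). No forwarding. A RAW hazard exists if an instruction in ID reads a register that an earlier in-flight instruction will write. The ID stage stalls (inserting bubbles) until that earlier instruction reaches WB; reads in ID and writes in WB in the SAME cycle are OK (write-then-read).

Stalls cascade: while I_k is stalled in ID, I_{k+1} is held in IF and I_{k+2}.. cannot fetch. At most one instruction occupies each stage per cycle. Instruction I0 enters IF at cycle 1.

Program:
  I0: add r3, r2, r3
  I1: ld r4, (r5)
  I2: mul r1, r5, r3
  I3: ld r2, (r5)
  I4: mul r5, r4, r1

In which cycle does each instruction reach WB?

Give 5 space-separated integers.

Answer: 5 6 8 9 11

Derivation:
I0 add r3 <- r2,r3: IF@1 ID@2 stall=0 (-) EX@3 MEM@4 WB@5
I1 ld r4 <- r5: IF@2 ID@3 stall=0 (-) EX@4 MEM@5 WB@6
I2 mul r1 <- r5,r3: IF@3 ID@4 stall=1 (RAW on I0.r3 (WB@5)) EX@6 MEM@7 WB@8
I3 ld r2 <- r5: IF@4 ID@6 stall=0 (-) EX@7 MEM@8 WB@9
I4 mul r5 <- r4,r1: IF@6 ID@7 stall=1 (RAW on I2.r1 (WB@8)) EX@9 MEM@10 WB@11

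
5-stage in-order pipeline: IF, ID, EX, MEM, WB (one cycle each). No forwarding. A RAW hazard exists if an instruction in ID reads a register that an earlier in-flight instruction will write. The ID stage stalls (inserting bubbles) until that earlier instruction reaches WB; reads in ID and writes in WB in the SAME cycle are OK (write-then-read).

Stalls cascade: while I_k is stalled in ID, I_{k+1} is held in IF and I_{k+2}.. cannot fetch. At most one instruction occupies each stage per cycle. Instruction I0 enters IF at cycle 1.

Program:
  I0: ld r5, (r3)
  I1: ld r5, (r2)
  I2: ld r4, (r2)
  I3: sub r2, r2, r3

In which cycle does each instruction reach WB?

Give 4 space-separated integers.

I0 ld r5 <- r3: IF@1 ID@2 stall=0 (-) EX@3 MEM@4 WB@5
I1 ld r5 <- r2: IF@2 ID@3 stall=0 (-) EX@4 MEM@5 WB@6
I2 ld r4 <- r2: IF@3 ID@4 stall=0 (-) EX@5 MEM@6 WB@7
I3 sub r2 <- r2,r3: IF@4 ID@5 stall=0 (-) EX@6 MEM@7 WB@8

Answer: 5 6 7 8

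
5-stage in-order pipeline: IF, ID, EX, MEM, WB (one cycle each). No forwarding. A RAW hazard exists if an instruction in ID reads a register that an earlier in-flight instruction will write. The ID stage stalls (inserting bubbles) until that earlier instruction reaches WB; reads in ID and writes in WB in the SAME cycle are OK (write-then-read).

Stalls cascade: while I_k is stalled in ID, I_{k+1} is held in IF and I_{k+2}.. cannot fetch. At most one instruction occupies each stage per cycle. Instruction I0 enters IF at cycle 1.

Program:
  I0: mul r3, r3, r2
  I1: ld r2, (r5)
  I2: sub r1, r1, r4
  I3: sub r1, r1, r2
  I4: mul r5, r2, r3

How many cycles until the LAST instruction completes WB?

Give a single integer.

I0 mul r3 <- r3,r2: IF@1 ID@2 stall=0 (-) EX@3 MEM@4 WB@5
I1 ld r2 <- r5: IF@2 ID@3 stall=0 (-) EX@4 MEM@5 WB@6
I2 sub r1 <- r1,r4: IF@3 ID@4 stall=0 (-) EX@5 MEM@6 WB@7
I3 sub r1 <- r1,r2: IF@4 ID@5 stall=2 (RAW on I2.r1 (WB@7)) EX@8 MEM@9 WB@10
I4 mul r5 <- r2,r3: IF@5 ID@8 stall=0 (-) EX@9 MEM@10 WB@11

Answer: 11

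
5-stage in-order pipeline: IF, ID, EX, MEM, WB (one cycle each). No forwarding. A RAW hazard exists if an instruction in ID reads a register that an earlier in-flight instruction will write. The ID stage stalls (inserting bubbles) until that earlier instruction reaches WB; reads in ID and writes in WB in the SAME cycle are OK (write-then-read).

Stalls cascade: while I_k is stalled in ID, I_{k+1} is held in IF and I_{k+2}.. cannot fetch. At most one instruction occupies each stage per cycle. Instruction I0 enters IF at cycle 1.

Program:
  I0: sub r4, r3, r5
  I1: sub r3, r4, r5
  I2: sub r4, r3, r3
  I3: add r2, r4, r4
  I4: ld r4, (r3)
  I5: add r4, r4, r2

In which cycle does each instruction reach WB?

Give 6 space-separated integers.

Answer: 5 8 11 14 15 18

Derivation:
I0 sub r4 <- r3,r5: IF@1 ID@2 stall=0 (-) EX@3 MEM@4 WB@5
I1 sub r3 <- r4,r5: IF@2 ID@3 stall=2 (RAW on I0.r4 (WB@5)) EX@6 MEM@7 WB@8
I2 sub r4 <- r3,r3: IF@3 ID@6 stall=2 (RAW on I1.r3 (WB@8)) EX@9 MEM@10 WB@11
I3 add r2 <- r4,r4: IF@6 ID@9 stall=2 (RAW on I2.r4 (WB@11)) EX@12 MEM@13 WB@14
I4 ld r4 <- r3: IF@9 ID@12 stall=0 (-) EX@13 MEM@14 WB@15
I5 add r4 <- r4,r2: IF@12 ID@13 stall=2 (RAW on I4.r4 (WB@15)) EX@16 MEM@17 WB@18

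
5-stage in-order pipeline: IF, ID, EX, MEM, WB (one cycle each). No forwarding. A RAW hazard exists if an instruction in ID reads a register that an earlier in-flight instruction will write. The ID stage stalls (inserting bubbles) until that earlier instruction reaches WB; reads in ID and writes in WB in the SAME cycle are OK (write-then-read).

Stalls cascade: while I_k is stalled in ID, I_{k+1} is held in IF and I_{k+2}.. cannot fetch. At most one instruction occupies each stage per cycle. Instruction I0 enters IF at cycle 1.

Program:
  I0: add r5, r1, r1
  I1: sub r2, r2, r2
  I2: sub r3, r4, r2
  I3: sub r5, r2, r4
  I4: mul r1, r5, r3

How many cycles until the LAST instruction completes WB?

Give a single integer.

Answer: 13

Derivation:
I0 add r5 <- r1,r1: IF@1 ID@2 stall=0 (-) EX@3 MEM@4 WB@5
I1 sub r2 <- r2,r2: IF@2 ID@3 stall=0 (-) EX@4 MEM@5 WB@6
I2 sub r3 <- r4,r2: IF@3 ID@4 stall=2 (RAW on I1.r2 (WB@6)) EX@7 MEM@8 WB@9
I3 sub r5 <- r2,r4: IF@4 ID@7 stall=0 (-) EX@8 MEM@9 WB@10
I4 mul r1 <- r5,r3: IF@7 ID@8 stall=2 (RAW on I3.r5 (WB@10)) EX@11 MEM@12 WB@13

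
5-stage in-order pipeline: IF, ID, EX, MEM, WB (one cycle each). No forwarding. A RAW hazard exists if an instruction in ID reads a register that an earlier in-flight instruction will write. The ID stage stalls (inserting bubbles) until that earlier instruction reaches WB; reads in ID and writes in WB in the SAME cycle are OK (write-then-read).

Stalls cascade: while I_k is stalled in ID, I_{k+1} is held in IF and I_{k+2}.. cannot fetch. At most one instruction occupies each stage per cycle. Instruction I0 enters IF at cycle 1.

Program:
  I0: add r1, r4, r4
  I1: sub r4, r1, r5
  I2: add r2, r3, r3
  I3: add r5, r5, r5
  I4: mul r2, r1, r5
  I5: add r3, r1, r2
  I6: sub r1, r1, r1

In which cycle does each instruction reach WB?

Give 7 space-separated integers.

Answer: 5 8 9 10 13 16 17

Derivation:
I0 add r1 <- r4,r4: IF@1 ID@2 stall=0 (-) EX@3 MEM@4 WB@5
I1 sub r4 <- r1,r5: IF@2 ID@3 stall=2 (RAW on I0.r1 (WB@5)) EX@6 MEM@7 WB@8
I2 add r2 <- r3,r3: IF@3 ID@6 stall=0 (-) EX@7 MEM@8 WB@9
I3 add r5 <- r5,r5: IF@6 ID@7 stall=0 (-) EX@8 MEM@9 WB@10
I4 mul r2 <- r1,r5: IF@7 ID@8 stall=2 (RAW on I3.r5 (WB@10)) EX@11 MEM@12 WB@13
I5 add r3 <- r1,r2: IF@8 ID@11 stall=2 (RAW on I4.r2 (WB@13)) EX@14 MEM@15 WB@16
I6 sub r1 <- r1,r1: IF@11 ID@14 stall=0 (-) EX@15 MEM@16 WB@17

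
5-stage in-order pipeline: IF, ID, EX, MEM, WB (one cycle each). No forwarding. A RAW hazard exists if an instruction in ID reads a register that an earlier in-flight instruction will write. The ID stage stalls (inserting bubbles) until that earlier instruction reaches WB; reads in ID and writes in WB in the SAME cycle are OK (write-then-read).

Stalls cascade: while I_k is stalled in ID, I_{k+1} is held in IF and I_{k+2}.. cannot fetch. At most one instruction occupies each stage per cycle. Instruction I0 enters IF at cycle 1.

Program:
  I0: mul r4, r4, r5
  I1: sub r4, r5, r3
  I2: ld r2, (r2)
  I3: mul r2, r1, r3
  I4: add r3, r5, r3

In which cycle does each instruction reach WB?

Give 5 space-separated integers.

I0 mul r4 <- r4,r5: IF@1 ID@2 stall=0 (-) EX@3 MEM@4 WB@5
I1 sub r4 <- r5,r3: IF@2 ID@3 stall=0 (-) EX@4 MEM@5 WB@6
I2 ld r2 <- r2: IF@3 ID@4 stall=0 (-) EX@5 MEM@6 WB@7
I3 mul r2 <- r1,r3: IF@4 ID@5 stall=0 (-) EX@6 MEM@7 WB@8
I4 add r3 <- r5,r3: IF@5 ID@6 stall=0 (-) EX@7 MEM@8 WB@9

Answer: 5 6 7 8 9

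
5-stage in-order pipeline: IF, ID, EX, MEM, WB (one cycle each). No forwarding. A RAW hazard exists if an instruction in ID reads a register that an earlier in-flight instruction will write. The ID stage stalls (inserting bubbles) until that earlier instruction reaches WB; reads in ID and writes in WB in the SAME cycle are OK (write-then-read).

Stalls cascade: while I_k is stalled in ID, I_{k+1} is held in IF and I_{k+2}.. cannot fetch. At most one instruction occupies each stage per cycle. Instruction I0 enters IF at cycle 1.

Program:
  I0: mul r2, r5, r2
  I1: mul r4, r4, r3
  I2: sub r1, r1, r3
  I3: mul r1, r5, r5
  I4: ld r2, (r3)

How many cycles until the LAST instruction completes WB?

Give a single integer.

I0 mul r2 <- r5,r2: IF@1 ID@2 stall=0 (-) EX@3 MEM@4 WB@5
I1 mul r4 <- r4,r3: IF@2 ID@3 stall=0 (-) EX@4 MEM@5 WB@6
I2 sub r1 <- r1,r3: IF@3 ID@4 stall=0 (-) EX@5 MEM@6 WB@7
I3 mul r1 <- r5,r5: IF@4 ID@5 stall=0 (-) EX@6 MEM@7 WB@8
I4 ld r2 <- r3: IF@5 ID@6 stall=0 (-) EX@7 MEM@8 WB@9

Answer: 9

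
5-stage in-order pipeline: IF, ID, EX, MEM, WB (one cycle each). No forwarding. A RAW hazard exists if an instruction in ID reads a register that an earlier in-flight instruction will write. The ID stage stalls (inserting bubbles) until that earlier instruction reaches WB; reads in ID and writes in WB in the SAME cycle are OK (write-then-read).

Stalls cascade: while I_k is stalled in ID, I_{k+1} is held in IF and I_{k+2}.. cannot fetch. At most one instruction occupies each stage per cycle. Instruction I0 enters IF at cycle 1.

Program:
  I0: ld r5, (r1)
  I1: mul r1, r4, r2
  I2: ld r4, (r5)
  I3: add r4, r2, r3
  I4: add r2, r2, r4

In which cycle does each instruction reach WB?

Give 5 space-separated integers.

I0 ld r5 <- r1: IF@1 ID@2 stall=0 (-) EX@3 MEM@4 WB@5
I1 mul r1 <- r4,r2: IF@2 ID@3 stall=0 (-) EX@4 MEM@5 WB@6
I2 ld r4 <- r5: IF@3 ID@4 stall=1 (RAW on I0.r5 (WB@5)) EX@6 MEM@7 WB@8
I3 add r4 <- r2,r3: IF@4 ID@6 stall=0 (-) EX@7 MEM@8 WB@9
I4 add r2 <- r2,r4: IF@6 ID@7 stall=2 (RAW on I3.r4 (WB@9)) EX@10 MEM@11 WB@12

Answer: 5 6 8 9 12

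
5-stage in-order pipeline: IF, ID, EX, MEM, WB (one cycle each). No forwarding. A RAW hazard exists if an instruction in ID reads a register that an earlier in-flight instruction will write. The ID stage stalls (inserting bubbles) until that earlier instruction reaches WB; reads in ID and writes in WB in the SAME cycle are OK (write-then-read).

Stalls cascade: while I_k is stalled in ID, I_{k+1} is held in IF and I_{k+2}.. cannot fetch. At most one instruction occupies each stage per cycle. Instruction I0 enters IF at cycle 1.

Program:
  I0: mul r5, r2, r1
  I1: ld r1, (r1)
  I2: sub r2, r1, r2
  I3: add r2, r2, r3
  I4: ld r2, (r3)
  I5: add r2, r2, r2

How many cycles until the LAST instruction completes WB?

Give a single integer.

I0 mul r5 <- r2,r1: IF@1 ID@2 stall=0 (-) EX@3 MEM@4 WB@5
I1 ld r1 <- r1: IF@2 ID@3 stall=0 (-) EX@4 MEM@5 WB@6
I2 sub r2 <- r1,r2: IF@3 ID@4 stall=2 (RAW on I1.r1 (WB@6)) EX@7 MEM@8 WB@9
I3 add r2 <- r2,r3: IF@4 ID@7 stall=2 (RAW on I2.r2 (WB@9)) EX@10 MEM@11 WB@12
I4 ld r2 <- r3: IF@7 ID@10 stall=0 (-) EX@11 MEM@12 WB@13
I5 add r2 <- r2,r2: IF@10 ID@11 stall=2 (RAW on I4.r2 (WB@13)) EX@14 MEM@15 WB@16

Answer: 16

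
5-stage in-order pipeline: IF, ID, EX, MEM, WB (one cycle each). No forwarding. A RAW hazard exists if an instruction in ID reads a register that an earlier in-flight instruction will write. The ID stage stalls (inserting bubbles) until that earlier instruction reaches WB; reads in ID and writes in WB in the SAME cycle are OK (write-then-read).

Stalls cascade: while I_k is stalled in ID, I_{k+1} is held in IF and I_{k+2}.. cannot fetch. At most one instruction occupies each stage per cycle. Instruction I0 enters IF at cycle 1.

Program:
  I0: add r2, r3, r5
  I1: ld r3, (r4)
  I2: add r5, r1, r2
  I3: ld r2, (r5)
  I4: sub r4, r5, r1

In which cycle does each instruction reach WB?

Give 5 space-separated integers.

I0 add r2 <- r3,r5: IF@1 ID@2 stall=0 (-) EX@3 MEM@4 WB@5
I1 ld r3 <- r4: IF@2 ID@3 stall=0 (-) EX@4 MEM@5 WB@6
I2 add r5 <- r1,r2: IF@3 ID@4 stall=1 (RAW on I0.r2 (WB@5)) EX@6 MEM@7 WB@8
I3 ld r2 <- r5: IF@4 ID@6 stall=2 (RAW on I2.r5 (WB@8)) EX@9 MEM@10 WB@11
I4 sub r4 <- r5,r1: IF@6 ID@9 stall=0 (-) EX@10 MEM@11 WB@12

Answer: 5 6 8 11 12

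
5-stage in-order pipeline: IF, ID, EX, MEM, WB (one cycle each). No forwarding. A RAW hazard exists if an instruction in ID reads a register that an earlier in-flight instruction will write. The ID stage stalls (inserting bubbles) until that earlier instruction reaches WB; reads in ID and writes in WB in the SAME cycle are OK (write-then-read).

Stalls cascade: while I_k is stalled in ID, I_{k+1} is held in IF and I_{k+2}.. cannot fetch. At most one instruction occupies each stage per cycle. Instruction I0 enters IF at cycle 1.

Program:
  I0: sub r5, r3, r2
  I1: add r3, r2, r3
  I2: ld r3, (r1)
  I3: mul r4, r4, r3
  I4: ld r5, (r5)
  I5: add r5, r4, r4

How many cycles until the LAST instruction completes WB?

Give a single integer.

I0 sub r5 <- r3,r2: IF@1 ID@2 stall=0 (-) EX@3 MEM@4 WB@5
I1 add r3 <- r2,r3: IF@2 ID@3 stall=0 (-) EX@4 MEM@5 WB@6
I2 ld r3 <- r1: IF@3 ID@4 stall=0 (-) EX@5 MEM@6 WB@7
I3 mul r4 <- r4,r3: IF@4 ID@5 stall=2 (RAW on I2.r3 (WB@7)) EX@8 MEM@9 WB@10
I4 ld r5 <- r5: IF@5 ID@8 stall=0 (-) EX@9 MEM@10 WB@11
I5 add r5 <- r4,r4: IF@8 ID@9 stall=1 (RAW on I3.r4 (WB@10)) EX@11 MEM@12 WB@13

Answer: 13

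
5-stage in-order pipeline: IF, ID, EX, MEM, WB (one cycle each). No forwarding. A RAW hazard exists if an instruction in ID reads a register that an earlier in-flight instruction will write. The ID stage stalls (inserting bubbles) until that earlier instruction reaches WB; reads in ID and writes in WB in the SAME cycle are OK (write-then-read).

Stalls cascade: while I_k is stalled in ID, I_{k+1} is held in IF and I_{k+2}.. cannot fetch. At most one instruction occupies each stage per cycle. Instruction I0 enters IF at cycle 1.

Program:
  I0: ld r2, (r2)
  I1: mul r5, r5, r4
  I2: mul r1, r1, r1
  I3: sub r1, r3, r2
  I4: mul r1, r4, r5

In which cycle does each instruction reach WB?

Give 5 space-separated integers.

Answer: 5 6 7 8 9

Derivation:
I0 ld r2 <- r2: IF@1 ID@2 stall=0 (-) EX@3 MEM@4 WB@5
I1 mul r5 <- r5,r4: IF@2 ID@3 stall=0 (-) EX@4 MEM@5 WB@6
I2 mul r1 <- r1,r1: IF@3 ID@4 stall=0 (-) EX@5 MEM@6 WB@7
I3 sub r1 <- r3,r2: IF@4 ID@5 stall=0 (-) EX@6 MEM@7 WB@8
I4 mul r1 <- r4,r5: IF@5 ID@6 stall=0 (-) EX@7 MEM@8 WB@9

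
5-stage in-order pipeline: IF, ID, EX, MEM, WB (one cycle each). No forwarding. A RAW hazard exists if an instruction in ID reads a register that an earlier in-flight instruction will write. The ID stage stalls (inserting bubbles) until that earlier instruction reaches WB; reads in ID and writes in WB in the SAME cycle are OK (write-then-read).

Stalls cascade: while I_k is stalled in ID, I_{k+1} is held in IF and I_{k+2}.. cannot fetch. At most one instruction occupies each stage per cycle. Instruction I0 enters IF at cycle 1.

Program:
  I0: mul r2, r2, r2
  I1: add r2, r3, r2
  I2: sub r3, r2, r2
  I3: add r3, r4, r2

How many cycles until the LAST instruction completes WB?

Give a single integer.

I0 mul r2 <- r2,r2: IF@1 ID@2 stall=0 (-) EX@3 MEM@4 WB@5
I1 add r2 <- r3,r2: IF@2 ID@3 stall=2 (RAW on I0.r2 (WB@5)) EX@6 MEM@7 WB@8
I2 sub r3 <- r2,r2: IF@3 ID@6 stall=2 (RAW on I1.r2 (WB@8)) EX@9 MEM@10 WB@11
I3 add r3 <- r4,r2: IF@6 ID@9 stall=0 (-) EX@10 MEM@11 WB@12

Answer: 12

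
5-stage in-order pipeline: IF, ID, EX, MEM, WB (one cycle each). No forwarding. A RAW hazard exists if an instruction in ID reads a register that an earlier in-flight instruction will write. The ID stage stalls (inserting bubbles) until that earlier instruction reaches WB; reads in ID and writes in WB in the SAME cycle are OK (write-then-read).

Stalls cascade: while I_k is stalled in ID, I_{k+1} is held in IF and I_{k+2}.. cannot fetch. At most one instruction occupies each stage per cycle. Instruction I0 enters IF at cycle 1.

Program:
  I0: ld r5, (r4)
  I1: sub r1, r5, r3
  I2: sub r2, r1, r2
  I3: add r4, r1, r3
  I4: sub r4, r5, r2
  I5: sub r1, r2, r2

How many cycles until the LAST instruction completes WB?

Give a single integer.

Answer: 15

Derivation:
I0 ld r5 <- r4: IF@1 ID@2 stall=0 (-) EX@3 MEM@4 WB@5
I1 sub r1 <- r5,r3: IF@2 ID@3 stall=2 (RAW on I0.r5 (WB@5)) EX@6 MEM@7 WB@8
I2 sub r2 <- r1,r2: IF@3 ID@6 stall=2 (RAW on I1.r1 (WB@8)) EX@9 MEM@10 WB@11
I3 add r4 <- r1,r3: IF@6 ID@9 stall=0 (-) EX@10 MEM@11 WB@12
I4 sub r4 <- r5,r2: IF@9 ID@10 stall=1 (RAW on I2.r2 (WB@11)) EX@12 MEM@13 WB@14
I5 sub r1 <- r2,r2: IF@10 ID@12 stall=0 (-) EX@13 MEM@14 WB@15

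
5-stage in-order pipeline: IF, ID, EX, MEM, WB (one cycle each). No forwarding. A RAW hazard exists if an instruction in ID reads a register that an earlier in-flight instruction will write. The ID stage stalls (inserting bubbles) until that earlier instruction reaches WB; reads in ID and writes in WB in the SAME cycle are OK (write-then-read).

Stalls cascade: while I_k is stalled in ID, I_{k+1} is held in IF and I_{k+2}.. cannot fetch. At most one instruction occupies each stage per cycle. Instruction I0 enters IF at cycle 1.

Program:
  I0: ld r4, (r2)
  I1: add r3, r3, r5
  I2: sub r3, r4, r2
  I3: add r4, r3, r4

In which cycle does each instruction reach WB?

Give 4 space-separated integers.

Answer: 5 6 8 11

Derivation:
I0 ld r4 <- r2: IF@1 ID@2 stall=0 (-) EX@3 MEM@4 WB@5
I1 add r3 <- r3,r5: IF@2 ID@3 stall=0 (-) EX@4 MEM@5 WB@6
I2 sub r3 <- r4,r2: IF@3 ID@4 stall=1 (RAW on I0.r4 (WB@5)) EX@6 MEM@7 WB@8
I3 add r4 <- r3,r4: IF@4 ID@6 stall=2 (RAW on I2.r3 (WB@8)) EX@9 MEM@10 WB@11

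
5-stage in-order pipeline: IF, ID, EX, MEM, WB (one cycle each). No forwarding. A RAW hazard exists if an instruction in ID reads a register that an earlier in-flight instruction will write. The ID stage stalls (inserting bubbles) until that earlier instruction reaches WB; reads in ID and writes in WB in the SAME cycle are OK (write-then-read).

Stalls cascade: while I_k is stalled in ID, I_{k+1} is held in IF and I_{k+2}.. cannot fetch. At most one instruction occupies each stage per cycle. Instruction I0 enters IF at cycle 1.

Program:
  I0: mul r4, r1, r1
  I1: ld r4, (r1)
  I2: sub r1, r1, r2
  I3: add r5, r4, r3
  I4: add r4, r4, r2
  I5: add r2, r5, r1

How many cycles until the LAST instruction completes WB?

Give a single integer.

Answer: 12

Derivation:
I0 mul r4 <- r1,r1: IF@1 ID@2 stall=0 (-) EX@3 MEM@4 WB@5
I1 ld r4 <- r1: IF@2 ID@3 stall=0 (-) EX@4 MEM@5 WB@6
I2 sub r1 <- r1,r2: IF@3 ID@4 stall=0 (-) EX@5 MEM@6 WB@7
I3 add r5 <- r4,r3: IF@4 ID@5 stall=1 (RAW on I1.r4 (WB@6)) EX@7 MEM@8 WB@9
I4 add r4 <- r4,r2: IF@5 ID@7 stall=0 (-) EX@8 MEM@9 WB@10
I5 add r2 <- r5,r1: IF@7 ID@8 stall=1 (RAW on I3.r5 (WB@9)) EX@10 MEM@11 WB@12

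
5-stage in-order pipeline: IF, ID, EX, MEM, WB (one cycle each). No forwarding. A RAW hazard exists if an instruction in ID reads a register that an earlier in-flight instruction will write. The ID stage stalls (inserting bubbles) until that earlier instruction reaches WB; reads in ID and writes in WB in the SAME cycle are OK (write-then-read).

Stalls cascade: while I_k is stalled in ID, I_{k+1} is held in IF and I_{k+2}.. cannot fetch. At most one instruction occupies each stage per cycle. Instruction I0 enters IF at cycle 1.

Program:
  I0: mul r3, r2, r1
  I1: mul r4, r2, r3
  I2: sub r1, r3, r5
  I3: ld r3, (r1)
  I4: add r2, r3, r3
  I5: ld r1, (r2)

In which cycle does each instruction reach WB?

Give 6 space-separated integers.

I0 mul r3 <- r2,r1: IF@1 ID@2 stall=0 (-) EX@3 MEM@4 WB@5
I1 mul r4 <- r2,r3: IF@2 ID@3 stall=2 (RAW on I0.r3 (WB@5)) EX@6 MEM@7 WB@8
I2 sub r1 <- r3,r5: IF@3 ID@6 stall=0 (-) EX@7 MEM@8 WB@9
I3 ld r3 <- r1: IF@6 ID@7 stall=2 (RAW on I2.r1 (WB@9)) EX@10 MEM@11 WB@12
I4 add r2 <- r3,r3: IF@7 ID@10 stall=2 (RAW on I3.r3 (WB@12)) EX@13 MEM@14 WB@15
I5 ld r1 <- r2: IF@10 ID@13 stall=2 (RAW on I4.r2 (WB@15)) EX@16 MEM@17 WB@18

Answer: 5 8 9 12 15 18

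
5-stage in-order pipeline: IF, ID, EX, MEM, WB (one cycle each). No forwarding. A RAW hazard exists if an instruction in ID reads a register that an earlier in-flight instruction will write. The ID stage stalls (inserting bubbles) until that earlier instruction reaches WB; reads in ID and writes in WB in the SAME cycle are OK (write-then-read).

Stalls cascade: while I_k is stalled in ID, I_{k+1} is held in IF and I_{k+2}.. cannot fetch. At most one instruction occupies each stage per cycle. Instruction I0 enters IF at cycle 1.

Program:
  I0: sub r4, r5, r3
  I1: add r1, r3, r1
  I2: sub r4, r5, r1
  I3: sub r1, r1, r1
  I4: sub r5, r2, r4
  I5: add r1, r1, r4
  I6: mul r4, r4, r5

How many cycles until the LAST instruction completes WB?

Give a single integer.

Answer: 15

Derivation:
I0 sub r4 <- r5,r3: IF@1 ID@2 stall=0 (-) EX@3 MEM@4 WB@5
I1 add r1 <- r3,r1: IF@2 ID@3 stall=0 (-) EX@4 MEM@5 WB@6
I2 sub r4 <- r5,r1: IF@3 ID@4 stall=2 (RAW on I1.r1 (WB@6)) EX@7 MEM@8 WB@9
I3 sub r1 <- r1,r1: IF@4 ID@7 stall=0 (-) EX@8 MEM@9 WB@10
I4 sub r5 <- r2,r4: IF@7 ID@8 stall=1 (RAW on I2.r4 (WB@9)) EX@10 MEM@11 WB@12
I5 add r1 <- r1,r4: IF@8 ID@10 stall=0 (-) EX@11 MEM@12 WB@13
I6 mul r4 <- r4,r5: IF@10 ID@11 stall=1 (RAW on I4.r5 (WB@12)) EX@13 MEM@14 WB@15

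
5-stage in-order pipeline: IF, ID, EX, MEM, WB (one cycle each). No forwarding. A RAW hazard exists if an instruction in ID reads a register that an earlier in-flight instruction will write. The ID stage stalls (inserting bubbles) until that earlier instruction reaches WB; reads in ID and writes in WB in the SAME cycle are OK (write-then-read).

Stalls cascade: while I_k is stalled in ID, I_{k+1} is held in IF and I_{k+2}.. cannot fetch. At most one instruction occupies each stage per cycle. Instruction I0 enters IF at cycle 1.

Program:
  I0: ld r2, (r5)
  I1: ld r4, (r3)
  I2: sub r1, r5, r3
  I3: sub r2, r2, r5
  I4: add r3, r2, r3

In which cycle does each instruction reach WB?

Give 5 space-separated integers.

I0 ld r2 <- r5: IF@1 ID@2 stall=0 (-) EX@3 MEM@4 WB@5
I1 ld r4 <- r3: IF@2 ID@3 stall=0 (-) EX@4 MEM@5 WB@6
I2 sub r1 <- r5,r3: IF@3 ID@4 stall=0 (-) EX@5 MEM@6 WB@7
I3 sub r2 <- r2,r5: IF@4 ID@5 stall=0 (-) EX@6 MEM@7 WB@8
I4 add r3 <- r2,r3: IF@5 ID@6 stall=2 (RAW on I3.r2 (WB@8)) EX@9 MEM@10 WB@11

Answer: 5 6 7 8 11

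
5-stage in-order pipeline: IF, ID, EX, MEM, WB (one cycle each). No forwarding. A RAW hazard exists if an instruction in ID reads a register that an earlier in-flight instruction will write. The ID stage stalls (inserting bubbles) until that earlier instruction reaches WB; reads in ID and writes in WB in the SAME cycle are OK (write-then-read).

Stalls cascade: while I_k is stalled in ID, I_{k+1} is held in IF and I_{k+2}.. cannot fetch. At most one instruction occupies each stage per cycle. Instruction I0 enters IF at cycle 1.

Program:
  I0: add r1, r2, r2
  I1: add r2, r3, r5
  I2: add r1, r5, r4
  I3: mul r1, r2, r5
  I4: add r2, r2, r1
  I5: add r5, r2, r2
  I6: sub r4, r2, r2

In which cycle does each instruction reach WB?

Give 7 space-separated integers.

Answer: 5 6 7 9 12 15 16

Derivation:
I0 add r1 <- r2,r2: IF@1 ID@2 stall=0 (-) EX@3 MEM@4 WB@5
I1 add r2 <- r3,r5: IF@2 ID@3 stall=0 (-) EX@4 MEM@5 WB@6
I2 add r1 <- r5,r4: IF@3 ID@4 stall=0 (-) EX@5 MEM@6 WB@7
I3 mul r1 <- r2,r5: IF@4 ID@5 stall=1 (RAW on I1.r2 (WB@6)) EX@7 MEM@8 WB@9
I4 add r2 <- r2,r1: IF@5 ID@7 stall=2 (RAW on I3.r1 (WB@9)) EX@10 MEM@11 WB@12
I5 add r5 <- r2,r2: IF@7 ID@10 stall=2 (RAW on I4.r2 (WB@12)) EX@13 MEM@14 WB@15
I6 sub r4 <- r2,r2: IF@10 ID@13 stall=0 (-) EX@14 MEM@15 WB@16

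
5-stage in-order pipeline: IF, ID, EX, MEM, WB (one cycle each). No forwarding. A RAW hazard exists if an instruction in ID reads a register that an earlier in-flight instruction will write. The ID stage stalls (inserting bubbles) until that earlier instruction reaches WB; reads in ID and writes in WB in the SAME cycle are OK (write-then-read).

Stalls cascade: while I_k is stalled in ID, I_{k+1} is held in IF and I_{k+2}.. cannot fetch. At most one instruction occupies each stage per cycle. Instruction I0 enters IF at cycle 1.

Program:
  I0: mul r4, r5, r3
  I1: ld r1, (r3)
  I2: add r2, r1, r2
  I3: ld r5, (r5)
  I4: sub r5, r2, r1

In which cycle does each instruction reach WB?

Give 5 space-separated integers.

Answer: 5 6 9 10 12

Derivation:
I0 mul r4 <- r5,r3: IF@1 ID@2 stall=0 (-) EX@3 MEM@4 WB@5
I1 ld r1 <- r3: IF@2 ID@3 stall=0 (-) EX@4 MEM@5 WB@6
I2 add r2 <- r1,r2: IF@3 ID@4 stall=2 (RAW on I1.r1 (WB@6)) EX@7 MEM@8 WB@9
I3 ld r5 <- r5: IF@4 ID@7 stall=0 (-) EX@8 MEM@9 WB@10
I4 sub r5 <- r2,r1: IF@7 ID@8 stall=1 (RAW on I2.r2 (WB@9)) EX@10 MEM@11 WB@12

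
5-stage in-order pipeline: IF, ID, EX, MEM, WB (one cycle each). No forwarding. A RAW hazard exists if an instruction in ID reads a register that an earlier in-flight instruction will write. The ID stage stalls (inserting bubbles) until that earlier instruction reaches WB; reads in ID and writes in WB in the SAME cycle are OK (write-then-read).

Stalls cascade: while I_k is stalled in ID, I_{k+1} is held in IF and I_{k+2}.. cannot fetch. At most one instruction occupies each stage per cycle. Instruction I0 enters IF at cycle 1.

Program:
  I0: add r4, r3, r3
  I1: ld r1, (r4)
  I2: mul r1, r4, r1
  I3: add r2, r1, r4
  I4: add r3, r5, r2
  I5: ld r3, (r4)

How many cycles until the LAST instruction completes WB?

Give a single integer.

Answer: 18

Derivation:
I0 add r4 <- r3,r3: IF@1 ID@2 stall=0 (-) EX@3 MEM@4 WB@5
I1 ld r1 <- r4: IF@2 ID@3 stall=2 (RAW on I0.r4 (WB@5)) EX@6 MEM@7 WB@8
I2 mul r1 <- r4,r1: IF@3 ID@6 stall=2 (RAW on I1.r1 (WB@8)) EX@9 MEM@10 WB@11
I3 add r2 <- r1,r4: IF@6 ID@9 stall=2 (RAW on I2.r1 (WB@11)) EX@12 MEM@13 WB@14
I4 add r3 <- r5,r2: IF@9 ID@12 stall=2 (RAW on I3.r2 (WB@14)) EX@15 MEM@16 WB@17
I5 ld r3 <- r4: IF@12 ID@15 stall=0 (-) EX@16 MEM@17 WB@18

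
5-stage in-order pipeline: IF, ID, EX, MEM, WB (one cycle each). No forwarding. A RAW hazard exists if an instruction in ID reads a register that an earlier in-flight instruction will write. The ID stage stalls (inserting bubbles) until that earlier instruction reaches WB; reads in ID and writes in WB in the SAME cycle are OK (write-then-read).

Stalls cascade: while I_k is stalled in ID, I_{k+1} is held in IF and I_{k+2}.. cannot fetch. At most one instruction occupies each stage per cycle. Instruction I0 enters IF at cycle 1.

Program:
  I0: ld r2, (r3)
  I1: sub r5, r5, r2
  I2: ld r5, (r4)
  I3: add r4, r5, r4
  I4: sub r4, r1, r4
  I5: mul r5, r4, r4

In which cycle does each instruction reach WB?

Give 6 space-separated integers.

Answer: 5 8 9 12 15 18

Derivation:
I0 ld r2 <- r3: IF@1 ID@2 stall=0 (-) EX@3 MEM@4 WB@5
I1 sub r5 <- r5,r2: IF@2 ID@3 stall=2 (RAW on I0.r2 (WB@5)) EX@6 MEM@7 WB@8
I2 ld r5 <- r4: IF@3 ID@6 stall=0 (-) EX@7 MEM@8 WB@9
I3 add r4 <- r5,r4: IF@6 ID@7 stall=2 (RAW on I2.r5 (WB@9)) EX@10 MEM@11 WB@12
I4 sub r4 <- r1,r4: IF@7 ID@10 stall=2 (RAW on I3.r4 (WB@12)) EX@13 MEM@14 WB@15
I5 mul r5 <- r4,r4: IF@10 ID@13 stall=2 (RAW on I4.r4 (WB@15)) EX@16 MEM@17 WB@18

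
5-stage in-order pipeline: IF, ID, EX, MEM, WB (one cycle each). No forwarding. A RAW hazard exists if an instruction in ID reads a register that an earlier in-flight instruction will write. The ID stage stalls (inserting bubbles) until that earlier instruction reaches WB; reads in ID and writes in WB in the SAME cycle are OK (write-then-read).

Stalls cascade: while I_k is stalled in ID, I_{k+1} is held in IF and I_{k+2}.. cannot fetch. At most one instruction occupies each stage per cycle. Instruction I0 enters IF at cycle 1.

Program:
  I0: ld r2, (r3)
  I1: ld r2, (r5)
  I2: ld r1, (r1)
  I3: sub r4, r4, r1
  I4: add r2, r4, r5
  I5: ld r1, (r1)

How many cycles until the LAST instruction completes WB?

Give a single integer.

Answer: 14

Derivation:
I0 ld r2 <- r3: IF@1 ID@2 stall=0 (-) EX@3 MEM@4 WB@5
I1 ld r2 <- r5: IF@2 ID@3 stall=0 (-) EX@4 MEM@5 WB@6
I2 ld r1 <- r1: IF@3 ID@4 stall=0 (-) EX@5 MEM@6 WB@7
I3 sub r4 <- r4,r1: IF@4 ID@5 stall=2 (RAW on I2.r1 (WB@7)) EX@8 MEM@9 WB@10
I4 add r2 <- r4,r5: IF@5 ID@8 stall=2 (RAW on I3.r4 (WB@10)) EX@11 MEM@12 WB@13
I5 ld r1 <- r1: IF@8 ID@11 stall=0 (-) EX@12 MEM@13 WB@14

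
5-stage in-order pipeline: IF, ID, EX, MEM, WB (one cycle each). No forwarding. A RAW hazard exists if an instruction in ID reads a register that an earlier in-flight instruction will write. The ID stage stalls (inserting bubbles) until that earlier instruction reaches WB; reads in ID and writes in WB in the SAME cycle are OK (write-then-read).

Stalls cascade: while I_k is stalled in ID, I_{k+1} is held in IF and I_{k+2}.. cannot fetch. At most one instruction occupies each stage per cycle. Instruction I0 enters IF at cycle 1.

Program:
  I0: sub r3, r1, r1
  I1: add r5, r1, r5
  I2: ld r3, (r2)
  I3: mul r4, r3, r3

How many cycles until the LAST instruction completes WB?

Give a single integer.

I0 sub r3 <- r1,r1: IF@1 ID@2 stall=0 (-) EX@3 MEM@4 WB@5
I1 add r5 <- r1,r5: IF@2 ID@3 stall=0 (-) EX@4 MEM@5 WB@6
I2 ld r3 <- r2: IF@3 ID@4 stall=0 (-) EX@5 MEM@6 WB@7
I3 mul r4 <- r3,r3: IF@4 ID@5 stall=2 (RAW on I2.r3 (WB@7)) EX@8 MEM@9 WB@10

Answer: 10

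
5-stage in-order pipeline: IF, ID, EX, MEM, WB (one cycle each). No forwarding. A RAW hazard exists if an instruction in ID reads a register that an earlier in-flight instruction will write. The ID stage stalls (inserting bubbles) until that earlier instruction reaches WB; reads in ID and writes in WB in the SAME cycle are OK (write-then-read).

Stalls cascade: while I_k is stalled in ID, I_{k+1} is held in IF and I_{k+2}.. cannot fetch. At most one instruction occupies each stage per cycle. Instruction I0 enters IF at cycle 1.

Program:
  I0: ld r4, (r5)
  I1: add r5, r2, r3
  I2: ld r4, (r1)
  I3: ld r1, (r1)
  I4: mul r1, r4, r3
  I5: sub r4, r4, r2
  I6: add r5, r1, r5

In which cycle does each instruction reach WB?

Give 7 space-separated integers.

I0 ld r4 <- r5: IF@1 ID@2 stall=0 (-) EX@3 MEM@4 WB@5
I1 add r5 <- r2,r3: IF@2 ID@3 stall=0 (-) EX@4 MEM@5 WB@6
I2 ld r4 <- r1: IF@3 ID@4 stall=0 (-) EX@5 MEM@6 WB@7
I3 ld r1 <- r1: IF@4 ID@5 stall=0 (-) EX@6 MEM@7 WB@8
I4 mul r1 <- r4,r3: IF@5 ID@6 stall=1 (RAW on I2.r4 (WB@7)) EX@8 MEM@9 WB@10
I5 sub r4 <- r4,r2: IF@6 ID@8 stall=0 (-) EX@9 MEM@10 WB@11
I6 add r5 <- r1,r5: IF@8 ID@9 stall=1 (RAW on I4.r1 (WB@10)) EX@11 MEM@12 WB@13

Answer: 5 6 7 8 10 11 13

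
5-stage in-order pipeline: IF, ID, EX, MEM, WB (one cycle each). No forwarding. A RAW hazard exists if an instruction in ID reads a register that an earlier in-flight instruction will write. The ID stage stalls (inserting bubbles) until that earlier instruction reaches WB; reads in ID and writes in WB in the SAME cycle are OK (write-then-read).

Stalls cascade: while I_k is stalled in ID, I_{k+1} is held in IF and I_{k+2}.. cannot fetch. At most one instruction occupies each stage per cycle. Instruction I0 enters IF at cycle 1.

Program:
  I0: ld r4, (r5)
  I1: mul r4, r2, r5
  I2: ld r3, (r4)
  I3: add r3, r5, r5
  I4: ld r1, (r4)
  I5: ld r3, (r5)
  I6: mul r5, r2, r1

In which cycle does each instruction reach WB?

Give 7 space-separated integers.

Answer: 5 6 9 10 11 12 14

Derivation:
I0 ld r4 <- r5: IF@1 ID@2 stall=0 (-) EX@3 MEM@4 WB@5
I1 mul r4 <- r2,r5: IF@2 ID@3 stall=0 (-) EX@4 MEM@5 WB@6
I2 ld r3 <- r4: IF@3 ID@4 stall=2 (RAW on I1.r4 (WB@6)) EX@7 MEM@8 WB@9
I3 add r3 <- r5,r5: IF@4 ID@7 stall=0 (-) EX@8 MEM@9 WB@10
I4 ld r1 <- r4: IF@7 ID@8 stall=0 (-) EX@9 MEM@10 WB@11
I5 ld r3 <- r5: IF@8 ID@9 stall=0 (-) EX@10 MEM@11 WB@12
I6 mul r5 <- r2,r1: IF@9 ID@10 stall=1 (RAW on I4.r1 (WB@11)) EX@12 MEM@13 WB@14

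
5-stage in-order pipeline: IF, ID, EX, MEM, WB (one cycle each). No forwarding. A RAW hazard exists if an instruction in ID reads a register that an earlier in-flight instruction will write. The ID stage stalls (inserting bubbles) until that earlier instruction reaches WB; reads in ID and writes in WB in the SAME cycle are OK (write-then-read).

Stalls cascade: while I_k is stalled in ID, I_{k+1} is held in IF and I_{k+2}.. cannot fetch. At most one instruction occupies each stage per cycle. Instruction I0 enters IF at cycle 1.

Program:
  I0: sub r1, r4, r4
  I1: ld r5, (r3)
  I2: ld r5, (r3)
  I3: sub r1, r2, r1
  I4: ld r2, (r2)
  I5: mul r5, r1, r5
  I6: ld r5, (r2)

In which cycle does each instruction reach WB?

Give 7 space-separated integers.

I0 sub r1 <- r4,r4: IF@1 ID@2 stall=0 (-) EX@3 MEM@4 WB@5
I1 ld r5 <- r3: IF@2 ID@3 stall=0 (-) EX@4 MEM@5 WB@6
I2 ld r5 <- r3: IF@3 ID@4 stall=0 (-) EX@5 MEM@6 WB@7
I3 sub r1 <- r2,r1: IF@4 ID@5 stall=0 (-) EX@6 MEM@7 WB@8
I4 ld r2 <- r2: IF@5 ID@6 stall=0 (-) EX@7 MEM@8 WB@9
I5 mul r5 <- r1,r5: IF@6 ID@7 stall=1 (RAW on I3.r1 (WB@8)) EX@9 MEM@10 WB@11
I6 ld r5 <- r2: IF@7 ID@9 stall=0 (-) EX@10 MEM@11 WB@12

Answer: 5 6 7 8 9 11 12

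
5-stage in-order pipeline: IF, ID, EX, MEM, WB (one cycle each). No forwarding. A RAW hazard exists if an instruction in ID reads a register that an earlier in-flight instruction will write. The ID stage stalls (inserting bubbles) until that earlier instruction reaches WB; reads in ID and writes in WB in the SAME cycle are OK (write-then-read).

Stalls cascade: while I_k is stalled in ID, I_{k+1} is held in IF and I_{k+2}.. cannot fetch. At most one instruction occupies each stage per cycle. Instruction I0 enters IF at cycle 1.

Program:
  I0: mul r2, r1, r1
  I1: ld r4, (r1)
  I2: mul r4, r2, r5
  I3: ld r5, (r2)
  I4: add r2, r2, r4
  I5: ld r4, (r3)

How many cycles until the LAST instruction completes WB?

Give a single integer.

Answer: 12

Derivation:
I0 mul r2 <- r1,r1: IF@1 ID@2 stall=0 (-) EX@3 MEM@4 WB@5
I1 ld r4 <- r1: IF@2 ID@3 stall=0 (-) EX@4 MEM@5 WB@6
I2 mul r4 <- r2,r5: IF@3 ID@4 stall=1 (RAW on I0.r2 (WB@5)) EX@6 MEM@7 WB@8
I3 ld r5 <- r2: IF@4 ID@6 stall=0 (-) EX@7 MEM@8 WB@9
I4 add r2 <- r2,r4: IF@6 ID@7 stall=1 (RAW on I2.r4 (WB@8)) EX@9 MEM@10 WB@11
I5 ld r4 <- r3: IF@7 ID@9 stall=0 (-) EX@10 MEM@11 WB@12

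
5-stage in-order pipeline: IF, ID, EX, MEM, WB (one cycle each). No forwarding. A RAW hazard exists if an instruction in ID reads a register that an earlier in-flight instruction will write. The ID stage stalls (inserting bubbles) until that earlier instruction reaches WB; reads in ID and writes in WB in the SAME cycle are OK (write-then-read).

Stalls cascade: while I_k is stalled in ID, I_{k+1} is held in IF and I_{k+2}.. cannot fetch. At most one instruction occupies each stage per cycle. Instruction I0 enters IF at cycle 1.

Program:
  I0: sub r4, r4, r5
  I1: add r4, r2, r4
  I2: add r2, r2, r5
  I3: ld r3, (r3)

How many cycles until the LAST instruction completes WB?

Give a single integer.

I0 sub r4 <- r4,r5: IF@1 ID@2 stall=0 (-) EX@3 MEM@4 WB@5
I1 add r4 <- r2,r4: IF@2 ID@3 stall=2 (RAW on I0.r4 (WB@5)) EX@6 MEM@7 WB@8
I2 add r2 <- r2,r5: IF@3 ID@6 stall=0 (-) EX@7 MEM@8 WB@9
I3 ld r3 <- r3: IF@6 ID@7 stall=0 (-) EX@8 MEM@9 WB@10

Answer: 10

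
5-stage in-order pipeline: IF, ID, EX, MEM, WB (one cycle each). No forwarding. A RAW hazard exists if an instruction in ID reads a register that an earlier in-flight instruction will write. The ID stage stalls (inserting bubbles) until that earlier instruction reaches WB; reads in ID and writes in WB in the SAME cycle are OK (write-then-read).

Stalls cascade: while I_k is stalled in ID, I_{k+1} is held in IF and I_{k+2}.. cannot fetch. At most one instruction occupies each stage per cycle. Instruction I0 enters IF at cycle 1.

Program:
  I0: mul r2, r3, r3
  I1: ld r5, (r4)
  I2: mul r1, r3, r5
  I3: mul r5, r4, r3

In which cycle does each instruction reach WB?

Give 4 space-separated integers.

I0 mul r2 <- r3,r3: IF@1 ID@2 stall=0 (-) EX@3 MEM@4 WB@5
I1 ld r5 <- r4: IF@2 ID@3 stall=0 (-) EX@4 MEM@5 WB@6
I2 mul r1 <- r3,r5: IF@3 ID@4 stall=2 (RAW on I1.r5 (WB@6)) EX@7 MEM@8 WB@9
I3 mul r5 <- r4,r3: IF@4 ID@7 stall=0 (-) EX@8 MEM@9 WB@10

Answer: 5 6 9 10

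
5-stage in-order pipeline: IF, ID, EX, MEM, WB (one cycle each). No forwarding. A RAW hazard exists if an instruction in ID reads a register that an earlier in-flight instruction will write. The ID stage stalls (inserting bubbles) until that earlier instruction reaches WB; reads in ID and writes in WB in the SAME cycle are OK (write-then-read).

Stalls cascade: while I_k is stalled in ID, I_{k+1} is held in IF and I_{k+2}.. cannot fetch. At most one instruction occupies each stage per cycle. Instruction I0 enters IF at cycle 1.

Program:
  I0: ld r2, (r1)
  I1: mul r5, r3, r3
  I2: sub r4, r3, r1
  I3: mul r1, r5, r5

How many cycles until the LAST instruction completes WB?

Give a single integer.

I0 ld r2 <- r1: IF@1 ID@2 stall=0 (-) EX@3 MEM@4 WB@5
I1 mul r5 <- r3,r3: IF@2 ID@3 stall=0 (-) EX@4 MEM@5 WB@6
I2 sub r4 <- r3,r1: IF@3 ID@4 stall=0 (-) EX@5 MEM@6 WB@7
I3 mul r1 <- r5,r5: IF@4 ID@5 stall=1 (RAW on I1.r5 (WB@6)) EX@7 MEM@8 WB@9

Answer: 9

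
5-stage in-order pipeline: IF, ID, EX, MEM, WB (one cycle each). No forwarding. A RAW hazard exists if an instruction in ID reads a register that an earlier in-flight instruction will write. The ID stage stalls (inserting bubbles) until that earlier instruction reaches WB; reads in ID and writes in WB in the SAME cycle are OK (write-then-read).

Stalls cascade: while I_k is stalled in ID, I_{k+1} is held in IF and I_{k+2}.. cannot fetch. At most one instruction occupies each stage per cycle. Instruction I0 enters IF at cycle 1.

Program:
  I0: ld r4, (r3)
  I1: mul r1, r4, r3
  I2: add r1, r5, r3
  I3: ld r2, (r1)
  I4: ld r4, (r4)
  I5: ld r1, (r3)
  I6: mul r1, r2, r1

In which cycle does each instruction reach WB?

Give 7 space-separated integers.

Answer: 5 8 9 12 13 14 17

Derivation:
I0 ld r4 <- r3: IF@1 ID@2 stall=0 (-) EX@3 MEM@4 WB@5
I1 mul r1 <- r4,r3: IF@2 ID@3 stall=2 (RAW on I0.r4 (WB@5)) EX@6 MEM@7 WB@8
I2 add r1 <- r5,r3: IF@3 ID@6 stall=0 (-) EX@7 MEM@8 WB@9
I3 ld r2 <- r1: IF@6 ID@7 stall=2 (RAW on I2.r1 (WB@9)) EX@10 MEM@11 WB@12
I4 ld r4 <- r4: IF@7 ID@10 stall=0 (-) EX@11 MEM@12 WB@13
I5 ld r1 <- r3: IF@10 ID@11 stall=0 (-) EX@12 MEM@13 WB@14
I6 mul r1 <- r2,r1: IF@11 ID@12 stall=2 (RAW on I5.r1 (WB@14)) EX@15 MEM@16 WB@17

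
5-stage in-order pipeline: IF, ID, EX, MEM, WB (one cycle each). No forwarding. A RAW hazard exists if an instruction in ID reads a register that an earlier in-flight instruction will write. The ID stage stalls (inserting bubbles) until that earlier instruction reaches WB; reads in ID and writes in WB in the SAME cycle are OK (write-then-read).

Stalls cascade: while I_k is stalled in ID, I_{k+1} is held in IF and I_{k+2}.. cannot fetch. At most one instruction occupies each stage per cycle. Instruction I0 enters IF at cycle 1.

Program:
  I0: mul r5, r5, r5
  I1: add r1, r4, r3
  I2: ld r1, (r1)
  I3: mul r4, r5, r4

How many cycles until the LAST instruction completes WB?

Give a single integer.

Answer: 10

Derivation:
I0 mul r5 <- r5,r5: IF@1 ID@2 stall=0 (-) EX@3 MEM@4 WB@5
I1 add r1 <- r4,r3: IF@2 ID@3 stall=0 (-) EX@4 MEM@5 WB@6
I2 ld r1 <- r1: IF@3 ID@4 stall=2 (RAW on I1.r1 (WB@6)) EX@7 MEM@8 WB@9
I3 mul r4 <- r5,r4: IF@4 ID@7 stall=0 (-) EX@8 MEM@9 WB@10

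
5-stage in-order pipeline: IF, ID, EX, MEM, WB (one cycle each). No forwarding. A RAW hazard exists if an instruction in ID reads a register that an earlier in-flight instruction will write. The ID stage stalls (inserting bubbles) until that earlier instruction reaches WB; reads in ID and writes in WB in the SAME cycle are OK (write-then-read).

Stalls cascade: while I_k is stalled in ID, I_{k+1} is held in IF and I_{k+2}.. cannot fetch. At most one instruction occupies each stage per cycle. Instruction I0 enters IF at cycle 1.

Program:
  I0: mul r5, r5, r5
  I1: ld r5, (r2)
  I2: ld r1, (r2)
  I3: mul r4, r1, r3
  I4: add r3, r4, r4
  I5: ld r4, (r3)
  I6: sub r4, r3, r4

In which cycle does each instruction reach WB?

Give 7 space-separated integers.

I0 mul r5 <- r5,r5: IF@1 ID@2 stall=0 (-) EX@3 MEM@4 WB@5
I1 ld r5 <- r2: IF@2 ID@3 stall=0 (-) EX@4 MEM@5 WB@6
I2 ld r1 <- r2: IF@3 ID@4 stall=0 (-) EX@5 MEM@6 WB@7
I3 mul r4 <- r1,r3: IF@4 ID@5 stall=2 (RAW on I2.r1 (WB@7)) EX@8 MEM@9 WB@10
I4 add r3 <- r4,r4: IF@5 ID@8 stall=2 (RAW on I3.r4 (WB@10)) EX@11 MEM@12 WB@13
I5 ld r4 <- r3: IF@8 ID@11 stall=2 (RAW on I4.r3 (WB@13)) EX@14 MEM@15 WB@16
I6 sub r4 <- r3,r4: IF@11 ID@14 stall=2 (RAW on I5.r4 (WB@16)) EX@17 MEM@18 WB@19

Answer: 5 6 7 10 13 16 19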